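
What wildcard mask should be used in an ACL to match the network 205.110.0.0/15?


Subnet mask: 255.254.0.0
Wildcard = 255.255.255.255 - subnet mask
255 - 255 = 0
255 - 254 = 1
255 - 0 = 255
255 - 0 = 255
Wildcard: 0.1.255.255


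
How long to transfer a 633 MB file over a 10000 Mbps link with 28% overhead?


Effective throughput = 10000 * (1 - 28/100) = 7200 Mbps
File size in Mb = 633 * 8 = 5064 Mb
Time = 5064 / 7200
Time = 0.7033 seconds


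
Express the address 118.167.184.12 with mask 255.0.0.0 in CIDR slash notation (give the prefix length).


Binary: 11111111.00000000.00000000.00000000
Count leading 1s
Prefix: /8


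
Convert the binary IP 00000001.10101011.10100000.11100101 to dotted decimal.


00000001 = 1
10101011 = 171
10100000 = 160
11100101 = 229
IP: 1.171.160.229


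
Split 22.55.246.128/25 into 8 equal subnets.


New prefix = 25 + 3 = 28
Each subnet has 16 addresses
  22.55.246.128/28
  22.55.246.144/28
  22.55.246.160/28
  22.55.246.176/28
  22.55.246.192/28
  22.55.246.208/28
  22.55.246.224/28
  22.55.246.240/28
Subnets: 22.55.246.128/28, 22.55.246.144/28, 22.55.246.160/28, 22.55.246.176/28, 22.55.246.192/28, 22.55.246.208/28, 22.55.246.224/28, 22.55.246.240/28


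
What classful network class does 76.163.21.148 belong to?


First octet: 76
Binary: 01001100
0xxxxxxx -> Class A (1-126)
Class A, default mask 255.0.0.0 (/8)


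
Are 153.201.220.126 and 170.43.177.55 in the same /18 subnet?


Mask: 255.255.192.0
153.201.220.126 AND mask = 153.201.192.0
170.43.177.55 AND mask = 170.43.128.0
No, different subnets (153.201.192.0 vs 170.43.128.0)


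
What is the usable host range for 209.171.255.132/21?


Network: 209.171.248.0
Broadcast: 209.171.255.255
First usable = network + 1
Last usable = broadcast - 1
Range: 209.171.248.1 to 209.171.255.254


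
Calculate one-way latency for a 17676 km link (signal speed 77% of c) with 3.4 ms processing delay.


Speed = 0.77 * 3e5 km/s = 231000 km/s
Propagation delay = 17676 / 231000 = 0.0765 s = 76.5195 ms
Processing delay = 3.4 ms
Total one-way latency = 79.9195 ms


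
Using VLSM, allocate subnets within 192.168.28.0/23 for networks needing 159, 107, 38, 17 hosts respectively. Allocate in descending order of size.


159 hosts -> /24 (254 usable): 192.168.28.0/24
107 hosts -> /25 (126 usable): 192.168.29.0/25
38 hosts -> /26 (62 usable): 192.168.29.128/26
17 hosts -> /27 (30 usable): 192.168.29.192/27
Allocation: 192.168.28.0/24 (159 hosts, 254 usable); 192.168.29.0/25 (107 hosts, 126 usable); 192.168.29.128/26 (38 hosts, 62 usable); 192.168.29.192/27 (17 hosts, 30 usable)


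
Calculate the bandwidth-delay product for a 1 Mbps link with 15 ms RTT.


BDP = bandwidth * RTT
= 1 Mbps * 15 ms
= 1 * 1e6 * 15 / 1000 bits
= 15000 bits
= 1875 bytes
= 1.8311 KB
BDP = 15000 bits (1875 bytes)


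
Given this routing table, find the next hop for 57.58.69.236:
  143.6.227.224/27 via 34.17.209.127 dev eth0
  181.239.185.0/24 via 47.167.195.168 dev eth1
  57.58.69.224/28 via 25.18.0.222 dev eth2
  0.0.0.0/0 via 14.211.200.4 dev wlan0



Longest prefix match for 57.58.69.236:
  /27 143.6.227.224: no
  /24 181.239.185.0: no
  /28 57.58.69.224: MATCH
  /0 0.0.0.0: MATCH
Selected: next-hop 25.18.0.222 via eth2 (matched /28)


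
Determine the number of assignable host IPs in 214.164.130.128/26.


Host bits = 32 - 26 = 6
Total addresses = 2^6 = 64
Usable = total - 2 (network and broadcast)
Usable hosts: 62


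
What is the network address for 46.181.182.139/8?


IP:   00101110.10110101.10110110.10001011
Mask: 11111111.00000000.00000000.00000000
AND operation:
Net:  00101110.00000000.00000000.00000000
Network: 46.0.0.0/8


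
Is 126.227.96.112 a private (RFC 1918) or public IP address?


RFC 1918 private ranges:
  10.0.0.0/8 (10.0.0.0 - 10.255.255.255)
  172.16.0.0/12 (172.16.0.0 - 172.31.255.255)
  192.168.0.0/16 (192.168.0.0 - 192.168.255.255)
Public (not in any RFC 1918 range)


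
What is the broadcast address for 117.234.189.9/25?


Network: 117.234.189.0/25
Host bits = 7
Set all host bits to 1:
Broadcast: 117.234.189.127


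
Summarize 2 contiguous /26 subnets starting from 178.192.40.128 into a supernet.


Original prefix: /26
Number of subnets: 2 = 2^1
New prefix = 26 - 1 = 25
Supernet: 178.192.40.128/25


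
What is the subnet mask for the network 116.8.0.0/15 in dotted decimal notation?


/15 means 15 network bits, 17 host bits
Binary: 11111111111111100000000000000000
Mask: 255.254.0.0


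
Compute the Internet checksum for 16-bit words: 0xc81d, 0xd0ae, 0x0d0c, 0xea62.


Sum all words (with carry folding):
+ 0xc81d = 0xc81d
+ 0xd0ae = 0x98cc
+ 0x0d0c = 0xa5d8
+ 0xea62 = 0x903b
One's complement: ~0x903b
Checksum = 0x6fc4


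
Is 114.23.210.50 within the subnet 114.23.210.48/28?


Subnet network: 114.23.210.48
Test IP AND mask: 114.23.210.48
Yes, 114.23.210.50 is in 114.23.210.48/28


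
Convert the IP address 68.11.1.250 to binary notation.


68 = 01000100
11 = 00001011
1 = 00000001
250 = 11111010
Binary: 01000100.00001011.00000001.11111010


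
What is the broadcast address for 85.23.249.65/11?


Network: 85.0.0.0/11
Host bits = 21
Set all host bits to 1:
Broadcast: 85.31.255.255


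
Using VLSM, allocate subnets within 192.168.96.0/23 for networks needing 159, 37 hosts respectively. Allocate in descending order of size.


159 hosts -> /24 (254 usable): 192.168.96.0/24
37 hosts -> /26 (62 usable): 192.168.97.0/26
Allocation: 192.168.96.0/24 (159 hosts, 254 usable); 192.168.97.0/26 (37 hosts, 62 usable)


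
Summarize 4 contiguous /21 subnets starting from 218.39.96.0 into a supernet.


Original prefix: /21
Number of subnets: 4 = 2^2
New prefix = 21 - 2 = 19
Supernet: 218.39.96.0/19


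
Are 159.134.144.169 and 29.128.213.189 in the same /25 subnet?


Mask: 255.255.255.128
159.134.144.169 AND mask = 159.134.144.128
29.128.213.189 AND mask = 29.128.213.128
No, different subnets (159.134.144.128 vs 29.128.213.128)


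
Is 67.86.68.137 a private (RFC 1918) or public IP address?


RFC 1918 private ranges:
  10.0.0.0/8 (10.0.0.0 - 10.255.255.255)
  172.16.0.0/12 (172.16.0.0 - 172.31.255.255)
  192.168.0.0/16 (192.168.0.0 - 192.168.255.255)
Public (not in any RFC 1918 range)


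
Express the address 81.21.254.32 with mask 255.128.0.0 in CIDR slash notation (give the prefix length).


Binary: 11111111.10000000.00000000.00000000
Count leading 1s
Prefix: /9


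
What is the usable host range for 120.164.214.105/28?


Network: 120.164.214.96
Broadcast: 120.164.214.111
First usable = network + 1
Last usable = broadcast - 1
Range: 120.164.214.97 to 120.164.214.110


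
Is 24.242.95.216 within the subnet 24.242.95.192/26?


Subnet network: 24.242.95.192
Test IP AND mask: 24.242.95.192
Yes, 24.242.95.216 is in 24.242.95.192/26


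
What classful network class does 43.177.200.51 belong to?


First octet: 43
Binary: 00101011
0xxxxxxx -> Class A (1-126)
Class A, default mask 255.0.0.0 (/8)


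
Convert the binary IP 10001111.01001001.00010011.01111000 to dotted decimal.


10001111 = 143
01001001 = 73
00010011 = 19
01111000 = 120
IP: 143.73.19.120


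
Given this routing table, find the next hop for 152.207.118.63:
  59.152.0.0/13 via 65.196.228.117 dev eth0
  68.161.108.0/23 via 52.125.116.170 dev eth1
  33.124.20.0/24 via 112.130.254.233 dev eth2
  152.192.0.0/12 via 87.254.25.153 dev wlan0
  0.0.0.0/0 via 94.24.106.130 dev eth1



Longest prefix match for 152.207.118.63:
  /13 59.152.0.0: no
  /23 68.161.108.0: no
  /24 33.124.20.0: no
  /12 152.192.0.0: MATCH
  /0 0.0.0.0: MATCH
Selected: next-hop 87.254.25.153 via wlan0 (matched /12)


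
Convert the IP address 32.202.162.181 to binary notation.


32 = 00100000
202 = 11001010
162 = 10100010
181 = 10110101
Binary: 00100000.11001010.10100010.10110101


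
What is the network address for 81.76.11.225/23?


IP:   01010001.01001100.00001011.11100001
Mask: 11111111.11111111.11111110.00000000
AND operation:
Net:  01010001.01001100.00001010.00000000
Network: 81.76.10.0/23


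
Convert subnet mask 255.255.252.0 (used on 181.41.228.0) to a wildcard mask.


Subnet mask: 255.255.252.0
Wildcard = 255.255.255.255 - subnet mask
255 - 255 = 0
255 - 255 = 0
255 - 252 = 3
255 - 0 = 255
Wildcard: 0.0.3.255


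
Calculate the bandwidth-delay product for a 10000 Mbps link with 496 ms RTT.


BDP = bandwidth * RTT
= 10000 Mbps * 496 ms
= 10000 * 1e6 * 496 / 1000 bits
= 4960000000 bits
= 620000000 bytes
= 605468.75 KB
BDP = 4960000000 bits (620000000 bytes)


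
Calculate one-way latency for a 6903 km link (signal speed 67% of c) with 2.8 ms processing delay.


Speed = 0.67 * 3e5 km/s = 201000 km/s
Propagation delay = 6903 / 201000 = 0.0343 s = 34.3433 ms
Processing delay = 2.8 ms
Total one-way latency = 37.1433 ms


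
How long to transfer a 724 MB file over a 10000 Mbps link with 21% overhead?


Effective throughput = 10000 * (1 - 21/100) = 7900 Mbps
File size in Mb = 724 * 8 = 5792 Mb
Time = 5792 / 7900
Time = 0.7332 seconds


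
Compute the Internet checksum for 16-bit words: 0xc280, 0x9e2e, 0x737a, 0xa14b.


Sum all words (with carry folding):
+ 0xc280 = 0xc280
+ 0x9e2e = 0x60af
+ 0x737a = 0xd429
+ 0xa14b = 0x7575
One's complement: ~0x7575
Checksum = 0x8a8a


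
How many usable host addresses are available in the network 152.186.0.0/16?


Host bits = 32 - 16 = 16
Total addresses = 2^16 = 65536
Usable = total - 2 (network and broadcast)
Usable hosts: 65534


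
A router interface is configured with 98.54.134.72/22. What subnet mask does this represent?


/22 means 22 network bits, 10 host bits
Binary: 11111111111111111111110000000000
Mask: 255.255.252.0


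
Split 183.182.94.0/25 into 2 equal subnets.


New prefix = 25 + 1 = 26
Each subnet has 64 addresses
  183.182.94.0/26
  183.182.94.64/26
Subnets: 183.182.94.0/26, 183.182.94.64/26


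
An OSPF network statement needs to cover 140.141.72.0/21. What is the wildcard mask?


Subnet mask: 255.255.248.0
Wildcard = 255.255.255.255 - subnet mask
255 - 255 = 0
255 - 255 = 0
255 - 248 = 7
255 - 0 = 255
Wildcard: 0.0.7.255


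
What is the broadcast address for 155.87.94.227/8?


Network: 155.0.0.0/8
Host bits = 24
Set all host bits to 1:
Broadcast: 155.255.255.255


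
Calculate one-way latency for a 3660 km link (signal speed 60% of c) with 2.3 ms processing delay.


Speed = 0.6 * 3e5 km/s = 180000 km/s
Propagation delay = 3660 / 180000 = 0.0203 s = 20.3333 ms
Processing delay = 2.3 ms
Total one-way latency = 22.6333 ms


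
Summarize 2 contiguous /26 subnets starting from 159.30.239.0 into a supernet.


Original prefix: /26
Number of subnets: 2 = 2^1
New prefix = 26 - 1 = 25
Supernet: 159.30.239.0/25


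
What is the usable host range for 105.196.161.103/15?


Network: 105.196.0.0
Broadcast: 105.197.255.255
First usable = network + 1
Last usable = broadcast - 1
Range: 105.196.0.1 to 105.197.255.254


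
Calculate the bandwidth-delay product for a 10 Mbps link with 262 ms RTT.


BDP = bandwidth * RTT
= 10 Mbps * 262 ms
= 10 * 1e6 * 262 / 1000 bits
= 2620000 bits
= 327500 bytes
= 319.8242 KB
BDP = 2620000 bits (327500 bytes)


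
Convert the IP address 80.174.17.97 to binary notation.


80 = 01010000
174 = 10101110
17 = 00010001
97 = 01100001
Binary: 01010000.10101110.00010001.01100001


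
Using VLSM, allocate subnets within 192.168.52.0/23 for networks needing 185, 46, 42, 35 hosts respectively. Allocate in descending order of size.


185 hosts -> /24 (254 usable): 192.168.52.0/24
46 hosts -> /26 (62 usable): 192.168.53.0/26
42 hosts -> /26 (62 usable): 192.168.53.64/26
35 hosts -> /26 (62 usable): 192.168.53.128/26
Allocation: 192.168.52.0/24 (185 hosts, 254 usable); 192.168.53.0/26 (46 hosts, 62 usable); 192.168.53.64/26 (42 hosts, 62 usable); 192.168.53.128/26 (35 hosts, 62 usable)


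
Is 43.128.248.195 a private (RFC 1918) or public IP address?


RFC 1918 private ranges:
  10.0.0.0/8 (10.0.0.0 - 10.255.255.255)
  172.16.0.0/12 (172.16.0.0 - 172.31.255.255)
  192.168.0.0/16 (192.168.0.0 - 192.168.255.255)
Public (not in any RFC 1918 range)


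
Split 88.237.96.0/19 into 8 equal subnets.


New prefix = 19 + 3 = 22
Each subnet has 1024 addresses
  88.237.96.0/22
  88.237.100.0/22
  88.237.104.0/22
  88.237.108.0/22
  88.237.112.0/22
  88.237.116.0/22
  88.237.120.0/22
  88.237.124.0/22
Subnets: 88.237.96.0/22, 88.237.100.0/22, 88.237.104.0/22, 88.237.108.0/22, 88.237.112.0/22, 88.237.116.0/22, 88.237.120.0/22, 88.237.124.0/22


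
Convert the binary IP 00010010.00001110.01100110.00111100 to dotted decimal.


00010010 = 18
00001110 = 14
01100110 = 102
00111100 = 60
IP: 18.14.102.60


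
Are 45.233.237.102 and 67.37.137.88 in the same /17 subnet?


Mask: 255.255.128.0
45.233.237.102 AND mask = 45.233.128.0
67.37.137.88 AND mask = 67.37.128.0
No, different subnets (45.233.128.0 vs 67.37.128.0)


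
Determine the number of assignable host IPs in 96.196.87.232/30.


Host bits = 32 - 30 = 2
Total addresses = 2^2 = 4
Usable = total - 2 (network and broadcast)
Usable hosts: 2


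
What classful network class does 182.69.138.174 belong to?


First octet: 182
Binary: 10110110
10xxxxxx -> Class B (128-191)
Class B, default mask 255.255.0.0 (/16)


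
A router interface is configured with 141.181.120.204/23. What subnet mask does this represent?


/23 means 23 network bits, 9 host bits
Binary: 11111111111111111111111000000000
Mask: 255.255.254.0


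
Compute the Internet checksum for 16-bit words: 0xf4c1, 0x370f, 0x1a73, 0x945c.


Sum all words (with carry folding):
+ 0xf4c1 = 0xf4c1
+ 0x370f = 0x2bd1
+ 0x1a73 = 0x4644
+ 0x945c = 0xdaa0
One's complement: ~0xdaa0
Checksum = 0x255f


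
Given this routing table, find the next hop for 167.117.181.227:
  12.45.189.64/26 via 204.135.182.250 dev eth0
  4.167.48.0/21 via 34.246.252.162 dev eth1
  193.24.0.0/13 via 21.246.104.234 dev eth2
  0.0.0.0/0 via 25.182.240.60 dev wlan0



Longest prefix match for 167.117.181.227:
  /26 12.45.189.64: no
  /21 4.167.48.0: no
  /13 193.24.0.0: no
  /0 0.0.0.0: MATCH
Selected: next-hop 25.182.240.60 via wlan0 (matched /0)


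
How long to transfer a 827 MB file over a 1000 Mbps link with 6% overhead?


Effective throughput = 1000 * (1 - 6/100) = 940 Mbps
File size in Mb = 827 * 8 = 6616 Mb
Time = 6616 / 940
Time = 7.0383 seconds


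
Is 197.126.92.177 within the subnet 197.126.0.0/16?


Subnet network: 197.126.0.0
Test IP AND mask: 197.126.0.0
Yes, 197.126.92.177 is in 197.126.0.0/16


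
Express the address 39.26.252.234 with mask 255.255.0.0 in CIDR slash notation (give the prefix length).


Binary: 11111111.11111111.00000000.00000000
Count leading 1s
Prefix: /16


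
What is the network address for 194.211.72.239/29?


IP:   11000010.11010011.01001000.11101111
Mask: 11111111.11111111.11111111.11111000
AND operation:
Net:  11000010.11010011.01001000.11101000
Network: 194.211.72.232/29


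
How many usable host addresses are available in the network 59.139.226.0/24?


Host bits = 32 - 24 = 8
Total addresses = 2^8 = 256
Usable = total - 2 (network and broadcast)
Usable hosts: 254


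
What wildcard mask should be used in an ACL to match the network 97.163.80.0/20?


Subnet mask: 255.255.240.0
Wildcard = 255.255.255.255 - subnet mask
255 - 255 = 0
255 - 255 = 0
255 - 240 = 15
255 - 0 = 255
Wildcard: 0.0.15.255


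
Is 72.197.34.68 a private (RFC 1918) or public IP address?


RFC 1918 private ranges:
  10.0.0.0/8 (10.0.0.0 - 10.255.255.255)
  172.16.0.0/12 (172.16.0.0 - 172.31.255.255)
  192.168.0.0/16 (192.168.0.0 - 192.168.255.255)
Public (not in any RFC 1918 range)


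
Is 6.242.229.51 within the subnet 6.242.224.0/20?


Subnet network: 6.242.224.0
Test IP AND mask: 6.242.224.0
Yes, 6.242.229.51 is in 6.242.224.0/20


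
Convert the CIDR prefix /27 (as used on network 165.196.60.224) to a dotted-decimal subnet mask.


/27 means 27 network bits, 5 host bits
Binary: 11111111111111111111111111100000
Mask: 255.255.255.224


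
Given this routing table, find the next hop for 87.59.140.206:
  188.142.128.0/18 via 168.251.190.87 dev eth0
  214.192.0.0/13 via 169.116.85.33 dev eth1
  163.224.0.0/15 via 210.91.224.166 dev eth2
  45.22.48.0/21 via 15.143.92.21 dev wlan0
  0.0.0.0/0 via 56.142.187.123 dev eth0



Longest prefix match for 87.59.140.206:
  /18 188.142.128.0: no
  /13 214.192.0.0: no
  /15 163.224.0.0: no
  /21 45.22.48.0: no
  /0 0.0.0.0: MATCH
Selected: next-hop 56.142.187.123 via eth0 (matched /0)


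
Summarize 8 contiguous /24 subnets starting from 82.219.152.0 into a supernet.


Original prefix: /24
Number of subnets: 8 = 2^3
New prefix = 24 - 3 = 21
Supernet: 82.219.152.0/21


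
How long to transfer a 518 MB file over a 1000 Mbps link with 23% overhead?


Effective throughput = 1000 * (1 - 23/100) = 770 Mbps
File size in Mb = 518 * 8 = 4144 Mb
Time = 4144 / 770
Time = 5.3818 seconds


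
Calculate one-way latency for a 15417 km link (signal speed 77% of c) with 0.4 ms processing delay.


Speed = 0.77 * 3e5 km/s = 231000 km/s
Propagation delay = 15417 / 231000 = 0.0667 s = 66.7403 ms
Processing delay = 0.4 ms
Total one-way latency = 67.1403 ms


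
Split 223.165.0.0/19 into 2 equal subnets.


New prefix = 19 + 1 = 20
Each subnet has 4096 addresses
  223.165.0.0/20
  223.165.16.0/20
Subnets: 223.165.0.0/20, 223.165.16.0/20


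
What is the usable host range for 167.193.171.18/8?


Network: 167.0.0.0
Broadcast: 167.255.255.255
First usable = network + 1
Last usable = broadcast - 1
Range: 167.0.0.1 to 167.255.255.254


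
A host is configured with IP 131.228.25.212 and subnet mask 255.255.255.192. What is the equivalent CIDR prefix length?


Binary: 11111111.11111111.11111111.11000000
Count leading 1s
Prefix: /26


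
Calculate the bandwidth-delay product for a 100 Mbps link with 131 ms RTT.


BDP = bandwidth * RTT
= 100 Mbps * 131 ms
= 100 * 1e6 * 131 / 1000 bits
= 13100000 bits
= 1637500 bytes
= 1599.1211 KB
BDP = 13100000 bits (1637500 bytes)


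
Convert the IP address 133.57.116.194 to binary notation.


133 = 10000101
57 = 00111001
116 = 01110100
194 = 11000010
Binary: 10000101.00111001.01110100.11000010


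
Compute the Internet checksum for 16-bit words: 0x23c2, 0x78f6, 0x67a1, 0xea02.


Sum all words (with carry folding):
+ 0x23c2 = 0x23c2
+ 0x78f6 = 0x9cb8
+ 0x67a1 = 0x045a
+ 0xea02 = 0xee5c
One's complement: ~0xee5c
Checksum = 0x11a3


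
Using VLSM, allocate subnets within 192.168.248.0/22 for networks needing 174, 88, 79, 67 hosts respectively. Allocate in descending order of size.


174 hosts -> /24 (254 usable): 192.168.248.0/24
88 hosts -> /25 (126 usable): 192.168.249.0/25
79 hosts -> /25 (126 usable): 192.168.249.128/25
67 hosts -> /25 (126 usable): 192.168.250.0/25
Allocation: 192.168.248.0/24 (174 hosts, 254 usable); 192.168.249.0/25 (88 hosts, 126 usable); 192.168.249.128/25 (79 hosts, 126 usable); 192.168.250.0/25 (67 hosts, 126 usable)


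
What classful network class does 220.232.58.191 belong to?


First octet: 220
Binary: 11011100
110xxxxx -> Class C (192-223)
Class C, default mask 255.255.255.0 (/24)


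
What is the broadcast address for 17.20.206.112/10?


Network: 17.0.0.0/10
Host bits = 22
Set all host bits to 1:
Broadcast: 17.63.255.255


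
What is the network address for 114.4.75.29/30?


IP:   01110010.00000100.01001011.00011101
Mask: 11111111.11111111.11111111.11111100
AND operation:
Net:  01110010.00000100.01001011.00011100
Network: 114.4.75.28/30


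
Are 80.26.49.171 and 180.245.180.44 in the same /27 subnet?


Mask: 255.255.255.224
80.26.49.171 AND mask = 80.26.49.160
180.245.180.44 AND mask = 180.245.180.32
No, different subnets (80.26.49.160 vs 180.245.180.32)


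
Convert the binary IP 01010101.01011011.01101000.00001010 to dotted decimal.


01010101 = 85
01011011 = 91
01101000 = 104
00001010 = 10
IP: 85.91.104.10


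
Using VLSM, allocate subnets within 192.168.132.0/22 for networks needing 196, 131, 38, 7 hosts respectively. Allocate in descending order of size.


196 hosts -> /24 (254 usable): 192.168.132.0/24
131 hosts -> /24 (254 usable): 192.168.133.0/24
38 hosts -> /26 (62 usable): 192.168.134.0/26
7 hosts -> /28 (14 usable): 192.168.134.64/28
Allocation: 192.168.132.0/24 (196 hosts, 254 usable); 192.168.133.0/24 (131 hosts, 254 usable); 192.168.134.0/26 (38 hosts, 62 usable); 192.168.134.64/28 (7 hosts, 14 usable)


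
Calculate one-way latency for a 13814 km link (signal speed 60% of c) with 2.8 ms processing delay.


Speed = 0.6 * 3e5 km/s = 180000 km/s
Propagation delay = 13814 / 180000 = 0.0767 s = 76.7444 ms
Processing delay = 2.8 ms
Total one-way latency = 79.5444 ms


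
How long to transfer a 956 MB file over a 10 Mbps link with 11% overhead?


Effective throughput = 10 * (1 - 11/100) = 8.9 Mbps
File size in Mb = 956 * 8 = 7648 Mb
Time = 7648 / 8.9
Time = 859.3258 seconds


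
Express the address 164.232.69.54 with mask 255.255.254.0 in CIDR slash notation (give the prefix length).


Binary: 11111111.11111111.11111110.00000000
Count leading 1s
Prefix: /23


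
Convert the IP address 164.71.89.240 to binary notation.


164 = 10100100
71 = 01000111
89 = 01011001
240 = 11110000
Binary: 10100100.01000111.01011001.11110000


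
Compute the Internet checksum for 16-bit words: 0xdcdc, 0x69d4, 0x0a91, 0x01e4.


Sum all words (with carry folding):
+ 0xdcdc = 0xdcdc
+ 0x69d4 = 0x46b1
+ 0x0a91 = 0x5142
+ 0x01e4 = 0x5326
One's complement: ~0x5326
Checksum = 0xacd9


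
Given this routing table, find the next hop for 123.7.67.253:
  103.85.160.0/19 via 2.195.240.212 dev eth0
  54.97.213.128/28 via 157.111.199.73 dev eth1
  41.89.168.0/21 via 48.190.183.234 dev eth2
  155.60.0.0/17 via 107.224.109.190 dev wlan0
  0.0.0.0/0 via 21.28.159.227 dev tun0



Longest prefix match for 123.7.67.253:
  /19 103.85.160.0: no
  /28 54.97.213.128: no
  /21 41.89.168.0: no
  /17 155.60.0.0: no
  /0 0.0.0.0: MATCH
Selected: next-hop 21.28.159.227 via tun0 (matched /0)


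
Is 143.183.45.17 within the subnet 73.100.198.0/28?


Subnet network: 73.100.198.0
Test IP AND mask: 143.183.45.16
No, 143.183.45.17 is not in 73.100.198.0/28


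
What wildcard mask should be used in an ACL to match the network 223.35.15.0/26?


Subnet mask: 255.255.255.192
Wildcard = 255.255.255.255 - subnet mask
255 - 255 = 0
255 - 255 = 0
255 - 255 = 0
255 - 192 = 63
Wildcard: 0.0.0.63


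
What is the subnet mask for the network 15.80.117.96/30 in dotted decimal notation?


/30 means 30 network bits, 2 host bits
Binary: 11111111111111111111111111111100
Mask: 255.255.255.252


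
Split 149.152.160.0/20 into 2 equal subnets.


New prefix = 20 + 1 = 21
Each subnet has 2048 addresses
  149.152.160.0/21
  149.152.168.0/21
Subnets: 149.152.160.0/21, 149.152.168.0/21


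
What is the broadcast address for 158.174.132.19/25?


Network: 158.174.132.0/25
Host bits = 7
Set all host bits to 1:
Broadcast: 158.174.132.127


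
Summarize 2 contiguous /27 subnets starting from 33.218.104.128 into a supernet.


Original prefix: /27
Number of subnets: 2 = 2^1
New prefix = 27 - 1 = 26
Supernet: 33.218.104.128/26


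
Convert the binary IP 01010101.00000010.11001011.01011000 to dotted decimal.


01010101 = 85
00000010 = 2
11001011 = 203
01011000 = 88
IP: 85.2.203.88


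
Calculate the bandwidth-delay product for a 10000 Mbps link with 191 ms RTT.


BDP = bandwidth * RTT
= 10000 Mbps * 191 ms
= 10000 * 1e6 * 191 / 1000 bits
= 1910000000 bits
= 238750000 bytes
= 233154.2969 KB
BDP = 1910000000 bits (238750000 bytes)


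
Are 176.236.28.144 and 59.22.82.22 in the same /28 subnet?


Mask: 255.255.255.240
176.236.28.144 AND mask = 176.236.28.144
59.22.82.22 AND mask = 59.22.82.16
No, different subnets (176.236.28.144 vs 59.22.82.16)


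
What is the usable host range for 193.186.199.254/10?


Network: 193.128.0.0
Broadcast: 193.191.255.255
First usable = network + 1
Last usable = broadcast - 1
Range: 193.128.0.1 to 193.191.255.254


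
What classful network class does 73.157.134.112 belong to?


First octet: 73
Binary: 01001001
0xxxxxxx -> Class A (1-126)
Class A, default mask 255.0.0.0 (/8)


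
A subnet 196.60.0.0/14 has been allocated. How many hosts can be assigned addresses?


Host bits = 32 - 14 = 18
Total addresses = 2^18 = 262144
Usable = total - 2 (network and broadcast)
Usable hosts: 262142


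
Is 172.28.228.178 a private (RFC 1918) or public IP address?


RFC 1918 private ranges:
  10.0.0.0/8 (10.0.0.0 - 10.255.255.255)
  172.16.0.0/12 (172.16.0.0 - 172.31.255.255)
  192.168.0.0/16 (192.168.0.0 - 192.168.255.255)
Private (in 172.16.0.0/12)


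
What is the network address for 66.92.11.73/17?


IP:   01000010.01011100.00001011.01001001
Mask: 11111111.11111111.10000000.00000000
AND operation:
Net:  01000010.01011100.00000000.00000000
Network: 66.92.0.0/17


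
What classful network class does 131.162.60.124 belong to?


First octet: 131
Binary: 10000011
10xxxxxx -> Class B (128-191)
Class B, default mask 255.255.0.0 (/16)


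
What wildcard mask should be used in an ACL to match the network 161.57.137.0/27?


Subnet mask: 255.255.255.224
Wildcard = 255.255.255.255 - subnet mask
255 - 255 = 0
255 - 255 = 0
255 - 255 = 0
255 - 224 = 31
Wildcard: 0.0.0.31


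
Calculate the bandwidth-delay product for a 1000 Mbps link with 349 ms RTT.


BDP = bandwidth * RTT
= 1000 Mbps * 349 ms
= 1000 * 1e6 * 349 / 1000 bits
= 349000000 bits
= 43625000 bytes
= 42602.5391 KB
BDP = 349000000 bits (43625000 bytes)


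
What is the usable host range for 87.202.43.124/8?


Network: 87.0.0.0
Broadcast: 87.255.255.255
First usable = network + 1
Last usable = broadcast - 1
Range: 87.0.0.1 to 87.255.255.254


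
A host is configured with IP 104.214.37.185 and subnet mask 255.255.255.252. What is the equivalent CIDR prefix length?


Binary: 11111111.11111111.11111111.11111100
Count leading 1s
Prefix: /30


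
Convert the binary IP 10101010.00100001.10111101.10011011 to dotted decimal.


10101010 = 170
00100001 = 33
10111101 = 189
10011011 = 155
IP: 170.33.189.155


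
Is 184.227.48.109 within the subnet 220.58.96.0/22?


Subnet network: 220.58.96.0
Test IP AND mask: 184.227.48.0
No, 184.227.48.109 is not in 220.58.96.0/22


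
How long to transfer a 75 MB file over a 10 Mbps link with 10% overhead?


Effective throughput = 10 * (1 - 10/100) = 9 Mbps
File size in Mb = 75 * 8 = 600 Mb
Time = 600 / 9
Time = 66.6667 seconds


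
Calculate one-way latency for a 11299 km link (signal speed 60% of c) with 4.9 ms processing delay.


Speed = 0.6 * 3e5 km/s = 180000 km/s
Propagation delay = 11299 / 180000 = 0.0628 s = 62.7722 ms
Processing delay = 4.9 ms
Total one-way latency = 67.6722 ms


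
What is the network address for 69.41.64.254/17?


IP:   01000101.00101001.01000000.11111110
Mask: 11111111.11111111.10000000.00000000
AND operation:
Net:  01000101.00101001.00000000.00000000
Network: 69.41.0.0/17


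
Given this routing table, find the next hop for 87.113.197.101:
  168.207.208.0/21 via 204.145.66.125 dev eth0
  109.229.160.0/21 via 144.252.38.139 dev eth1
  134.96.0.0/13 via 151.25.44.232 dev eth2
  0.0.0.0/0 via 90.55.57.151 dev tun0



Longest prefix match for 87.113.197.101:
  /21 168.207.208.0: no
  /21 109.229.160.0: no
  /13 134.96.0.0: no
  /0 0.0.0.0: MATCH
Selected: next-hop 90.55.57.151 via tun0 (matched /0)


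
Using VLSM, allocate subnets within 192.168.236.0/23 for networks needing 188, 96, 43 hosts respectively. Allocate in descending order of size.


188 hosts -> /24 (254 usable): 192.168.236.0/24
96 hosts -> /25 (126 usable): 192.168.237.0/25
43 hosts -> /26 (62 usable): 192.168.237.128/26
Allocation: 192.168.236.0/24 (188 hosts, 254 usable); 192.168.237.0/25 (96 hosts, 126 usable); 192.168.237.128/26 (43 hosts, 62 usable)


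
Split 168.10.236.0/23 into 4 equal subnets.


New prefix = 23 + 2 = 25
Each subnet has 128 addresses
  168.10.236.0/25
  168.10.236.128/25
  168.10.237.0/25
  168.10.237.128/25
Subnets: 168.10.236.0/25, 168.10.236.128/25, 168.10.237.0/25, 168.10.237.128/25


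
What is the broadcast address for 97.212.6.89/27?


Network: 97.212.6.64/27
Host bits = 5
Set all host bits to 1:
Broadcast: 97.212.6.95


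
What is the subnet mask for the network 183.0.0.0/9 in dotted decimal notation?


/9 means 9 network bits, 23 host bits
Binary: 11111111100000000000000000000000
Mask: 255.128.0.0


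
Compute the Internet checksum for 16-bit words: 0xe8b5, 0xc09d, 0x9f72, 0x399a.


Sum all words (with carry folding):
+ 0xe8b5 = 0xe8b5
+ 0xc09d = 0xa953
+ 0x9f72 = 0x48c6
+ 0x399a = 0x8260
One's complement: ~0x8260
Checksum = 0x7d9f


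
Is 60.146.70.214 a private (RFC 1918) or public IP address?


RFC 1918 private ranges:
  10.0.0.0/8 (10.0.0.0 - 10.255.255.255)
  172.16.0.0/12 (172.16.0.0 - 172.31.255.255)
  192.168.0.0/16 (192.168.0.0 - 192.168.255.255)
Public (not in any RFC 1918 range)


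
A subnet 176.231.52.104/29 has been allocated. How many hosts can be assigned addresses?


Host bits = 32 - 29 = 3
Total addresses = 2^3 = 8
Usable = total - 2 (network and broadcast)
Usable hosts: 6


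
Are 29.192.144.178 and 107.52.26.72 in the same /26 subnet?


Mask: 255.255.255.192
29.192.144.178 AND mask = 29.192.144.128
107.52.26.72 AND mask = 107.52.26.64
No, different subnets (29.192.144.128 vs 107.52.26.64)


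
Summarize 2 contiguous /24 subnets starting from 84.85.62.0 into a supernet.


Original prefix: /24
Number of subnets: 2 = 2^1
New prefix = 24 - 1 = 23
Supernet: 84.85.62.0/23


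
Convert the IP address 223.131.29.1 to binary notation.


223 = 11011111
131 = 10000011
29 = 00011101
1 = 00000001
Binary: 11011111.10000011.00011101.00000001


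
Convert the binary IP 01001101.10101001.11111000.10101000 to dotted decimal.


01001101 = 77
10101001 = 169
11111000 = 248
10101000 = 168
IP: 77.169.248.168


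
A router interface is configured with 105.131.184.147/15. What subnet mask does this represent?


/15 means 15 network bits, 17 host bits
Binary: 11111111111111100000000000000000
Mask: 255.254.0.0


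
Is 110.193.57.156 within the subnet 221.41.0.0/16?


Subnet network: 221.41.0.0
Test IP AND mask: 110.193.0.0
No, 110.193.57.156 is not in 221.41.0.0/16


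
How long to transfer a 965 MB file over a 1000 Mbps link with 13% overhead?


Effective throughput = 1000 * (1 - 13/100) = 870 Mbps
File size in Mb = 965 * 8 = 7720 Mb
Time = 7720 / 870
Time = 8.8736 seconds


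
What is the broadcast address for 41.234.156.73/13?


Network: 41.232.0.0/13
Host bits = 19
Set all host bits to 1:
Broadcast: 41.239.255.255


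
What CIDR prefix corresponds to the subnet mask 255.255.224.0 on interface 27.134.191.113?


Binary: 11111111.11111111.11100000.00000000
Count leading 1s
Prefix: /19


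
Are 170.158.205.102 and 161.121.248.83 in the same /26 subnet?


Mask: 255.255.255.192
170.158.205.102 AND mask = 170.158.205.64
161.121.248.83 AND mask = 161.121.248.64
No, different subnets (170.158.205.64 vs 161.121.248.64)


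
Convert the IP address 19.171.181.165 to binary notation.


19 = 00010011
171 = 10101011
181 = 10110101
165 = 10100101
Binary: 00010011.10101011.10110101.10100101


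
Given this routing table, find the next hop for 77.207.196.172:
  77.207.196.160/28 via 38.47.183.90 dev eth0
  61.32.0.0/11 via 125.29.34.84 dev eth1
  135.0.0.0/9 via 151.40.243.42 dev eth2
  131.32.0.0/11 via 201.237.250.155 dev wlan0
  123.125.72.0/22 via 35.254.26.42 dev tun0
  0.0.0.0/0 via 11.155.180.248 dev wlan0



Longest prefix match for 77.207.196.172:
  /28 77.207.196.160: MATCH
  /11 61.32.0.0: no
  /9 135.0.0.0: no
  /11 131.32.0.0: no
  /22 123.125.72.0: no
  /0 0.0.0.0: MATCH
Selected: next-hop 38.47.183.90 via eth0 (matched /28)


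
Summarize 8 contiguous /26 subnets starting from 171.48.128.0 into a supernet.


Original prefix: /26
Number of subnets: 8 = 2^3
New prefix = 26 - 3 = 23
Supernet: 171.48.128.0/23


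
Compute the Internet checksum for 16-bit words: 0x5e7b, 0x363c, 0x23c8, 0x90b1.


Sum all words (with carry folding):
+ 0x5e7b = 0x5e7b
+ 0x363c = 0x94b7
+ 0x23c8 = 0xb87f
+ 0x90b1 = 0x4931
One's complement: ~0x4931
Checksum = 0xb6ce


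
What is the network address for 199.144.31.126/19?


IP:   11000111.10010000.00011111.01111110
Mask: 11111111.11111111.11100000.00000000
AND operation:
Net:  11000111.10010000.00000000.00000000
Network: 199.144.0.0/19


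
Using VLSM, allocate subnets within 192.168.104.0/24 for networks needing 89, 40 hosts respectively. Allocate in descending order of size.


89 hosts -> /25 (126 usable): 192.168.104.0/25
40 hosts -> /26 (62 usable): 192.168.104.128/26
Allocation: 192.168.104.0/25 (89 hosts, 126 usable); 192.168.104.128/26 (40 hosts, 62 usable)


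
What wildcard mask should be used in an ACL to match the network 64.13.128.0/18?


Subnet mask: 255.255.192.0
Wildcard = 255.255.255.255 - subnet mask
255 - 255 = 0
255 - 255 = 0
255 - 192 = 63
255 - 0 = 255
Wildcard: 0.0.63.255


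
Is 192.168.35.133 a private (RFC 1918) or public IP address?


RFC 1918 private ranges:
  10.0.0.0/8 (10.0.0.0 - 10.255.255.255)
  172.16.0.0/12 (172.16.0.0 - 172.31.255.255)
  192.168.0.0/16 (192.168.0.0 - 192.168.255.255)
Private (in 192.168.0.0/16)


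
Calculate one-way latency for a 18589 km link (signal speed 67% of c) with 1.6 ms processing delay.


Speed = 0.67 * 3e5 km/s = 201000 km/s
Propagation delay = 18589 / 201000 = 0.0925 s = 92.4826 ms
Processing delay = 1.6 ms
Total one-way latency = 94.0826 ms


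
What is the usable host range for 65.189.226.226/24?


Network: 65.189.226.0
Broadcast: 65.189.226.255
First usable = network + 1
Last usable = broadcast - 1
Range: 65.189.226.1 to 65.189.226.254


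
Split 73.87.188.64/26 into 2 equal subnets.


New prefix = 26 + 1 = 27
Each subnet has 32 addresses
  73.87.188.64/27
  73.87.188.96/27
Subnets: 73.87.188.64/27, 73.87.188.96/27


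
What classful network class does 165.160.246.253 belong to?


First octet: 165
Binary: 10100101
10xxxxxx -> Class B (128-191)
Class B, default mask 255.255.0.0 (/16)


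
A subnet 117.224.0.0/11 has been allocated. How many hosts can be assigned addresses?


Host bits = 32 - 11 = 21
Total addresses = 2^21 = 2097152
Usable = total - 2 (network and broadcast)
Usable hosts: 2097150


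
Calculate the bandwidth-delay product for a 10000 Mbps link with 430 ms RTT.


BDP = bandwidth * RTT
= 10000 Mbps * 430 ms
= 10000 * 1e6 * 430 / 1000 bits
= 4300000000 bits
= 537500000 bytes
= 524902.3438 KB
BDP = 4300000000 bits (537500000 bytes)


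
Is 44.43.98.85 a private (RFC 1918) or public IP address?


RFC 1918 private ranges:
  10.0.0.0/8 (10.0.0.0 - 10.255.255.255)
  172.16.0.0/12 (172.16.0.0 - 172.31.255.255)
  192.168.0.0/16 (192.168.0.0 - 192.168.255.255)
Public (not in any RFC 1918 range)


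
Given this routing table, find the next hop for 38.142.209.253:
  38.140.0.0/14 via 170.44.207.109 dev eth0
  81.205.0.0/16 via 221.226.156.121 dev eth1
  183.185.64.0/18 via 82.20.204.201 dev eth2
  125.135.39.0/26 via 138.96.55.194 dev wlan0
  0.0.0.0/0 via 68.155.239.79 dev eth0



Longest prefix match for 38.142.209.253:
  /14 38.140.0.0: MATCH
  /16 81.205.0.0: no
  /18 183.185.64.0: no
  /26 125.135.39.0: no
  /0 0.0.0.0: MATCH
Selected: next-hop 170.44.207.109 via eth0 (matched /14)


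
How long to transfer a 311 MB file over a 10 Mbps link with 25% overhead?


Effective throughput = 10 * (1 - 25/100) = 7.5 Mbps
File size in Mb = 311 * 8 = 2488 Mb
Time = 2488 / 7.5
Time = 331.7333 seconds


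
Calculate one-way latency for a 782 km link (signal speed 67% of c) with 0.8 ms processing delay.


Speed = 0.67 * 3e5 km/s = 201000 km/s
Propagation delay = 782 / 201000 = 0.0039 s = 3.8905 ms
Processing delay = 0.8 ms
Total one-way latency = 4.6905 ms


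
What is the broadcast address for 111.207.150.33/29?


Network: 111.207.150.32/29
Host bits = 3
Set all host bits to 1:
Broadcast: 111.207.150.39


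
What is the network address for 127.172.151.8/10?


IP:   01111111.10101100.10010111.00001000
Mask: 11111111.11000000.00000000.00000000
AND operation:
Net:  01111111.10000000.00000000.00000000
Network: 127.128.0.0/10


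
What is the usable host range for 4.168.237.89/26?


Network: 4.168.237.64
Broadcast: 4.168.237.127
First usable = network + 1
Last usable = broadcast - 1
Range: 4.168.237.65 to 4.168.237.126


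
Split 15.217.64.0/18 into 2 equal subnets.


New prefix = 18 + 1 = 19
Each subnet has 8192 addresses
  15.217.64.0/19
  15.217.96.0/19
Subnets: 15.217.64.0/19, 15.217.96.0/19


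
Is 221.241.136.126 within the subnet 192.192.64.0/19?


Subnet network: 192.192.64.0
Test IP AND mask: 221.241.128.0
No, 221.241.136.126 is not in 192.192.64.0/19


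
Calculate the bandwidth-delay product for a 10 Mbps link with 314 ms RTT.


BDP = bandwidth * RTT
= 10 Mbps * 314 ms
= 10 * 1e6 * 314 / 1000 bits
= 3140000 bits
= 392500 bytes
= 383.3008 KB
BDP = 3140000 bits (392500 bytes)


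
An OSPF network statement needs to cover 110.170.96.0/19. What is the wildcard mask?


Subnet mask: 255.255.224.0
Wildcard = 255.255.255.255 - subnet mask
255 - 255 = 0
255 - 255 = 0
255 - 224 = 31
255 - 0 = 255
Wildcard: 0.0.31.255


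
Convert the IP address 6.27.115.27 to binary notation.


6 = 00000110
27 = 00011011
115 = 01110011
27 = 00011011
Binary: 00000110.00011011.01110011.00011011


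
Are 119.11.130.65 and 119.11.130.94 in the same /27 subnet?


Mask: 255.255.255.224
119.11.130.65 AND mask = 119.11.130.64
119.11.130.94 AND mask = 119.11.130.64
Yes, same subnet (119.11.130.64)


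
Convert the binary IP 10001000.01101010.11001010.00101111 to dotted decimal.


10001000 = 136
01101010 = 106
11001010 = 202
00101111 = 47
IP: 136.106.202.47


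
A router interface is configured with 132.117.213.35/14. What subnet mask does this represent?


/14 means 14 network bits, 18 host bits
Binary: 11111111111111000000000000000000
Mask: 255.252.0.0


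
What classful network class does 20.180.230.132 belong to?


First octet: 20
Binary: 00010100
0xxxxxxx -> Class A (1-126)
Class A, default mask 255.0.0.0 (/8)


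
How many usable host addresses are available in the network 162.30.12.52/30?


Host bits = 32 - 30 = 2
Total addresses = 2^2 = 4
Usable = total - 2 (network and broadcast)
Usable hosts: 2


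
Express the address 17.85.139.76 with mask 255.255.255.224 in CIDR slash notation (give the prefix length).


Binary: 11111111.11111111.11111111.11100000
Count leading 1s
Prefix: /27


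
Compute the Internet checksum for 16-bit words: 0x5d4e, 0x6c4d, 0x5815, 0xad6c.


Sum all words (with carry folding):
+ 0x5d4e = 0x5d4e
+ 0x6c4d = 0xc99b
+ 0x5815 = 0x21b1
+ 0xad6c = 0xcf1d
One's complement: ~0xcf1d
Checksum = 0x30e2


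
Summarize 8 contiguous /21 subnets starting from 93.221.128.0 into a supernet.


Original prefix: /21
Number of subnets: 8 = 2^3
New prefix = 21 - 3 = 18
Supernet: 93.221.128.0/18


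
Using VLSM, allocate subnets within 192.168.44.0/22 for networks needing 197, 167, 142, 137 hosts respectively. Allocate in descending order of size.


197 hosts -> /24 (254 usable): 192.168.44.0/24
167 hosts -> /24 (254 usable): 192.168.45.0/24
142 hosts -> /24 (254 usable): 192.168.46.0/24
137 hosts -> /24 (254 usable): 192.168.47.0/24
Allocation: 192.168.44.0/24 (197 hosts, 254 usable); 192.168.45.0/24 (167 hosts, 254 usable); 192.168.46.0/24 (142 hosts, 254 usable); 192.168.47.0/24 (137 hosts, 254 usable)
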